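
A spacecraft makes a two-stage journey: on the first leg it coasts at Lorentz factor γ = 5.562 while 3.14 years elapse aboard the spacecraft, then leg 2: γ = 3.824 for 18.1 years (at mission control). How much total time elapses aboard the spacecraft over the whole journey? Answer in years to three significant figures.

τ = 7.87 years

Leg 1: 3.14 years is already measured aboard the spacecraft.
Leg 2: γ = 3.824; τ_2 = 18.1/3.824 = 4.733 years.
Total: 3.140 + 4.733 years.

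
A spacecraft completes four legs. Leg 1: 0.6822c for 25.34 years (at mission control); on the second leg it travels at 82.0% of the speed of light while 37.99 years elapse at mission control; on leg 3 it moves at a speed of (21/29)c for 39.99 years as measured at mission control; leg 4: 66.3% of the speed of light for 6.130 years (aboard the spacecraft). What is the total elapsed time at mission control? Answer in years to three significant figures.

Δt = 112 years

Leg 1: 25.34 years is already measured at mission control.
Leg 2: 37.99 years is already measured at mission control.
Leg 3: 39.99 years is already measured at mission control.
Leg 4: β = 0.663; γ = 1/√(1 − 0.663²) = 1/√0.5604 = 1.336; Δt_4 = 1.336 × 6.130 = 8.188 years.
Total: 25.34 + 37.99 + 39.99 + 8.188 years.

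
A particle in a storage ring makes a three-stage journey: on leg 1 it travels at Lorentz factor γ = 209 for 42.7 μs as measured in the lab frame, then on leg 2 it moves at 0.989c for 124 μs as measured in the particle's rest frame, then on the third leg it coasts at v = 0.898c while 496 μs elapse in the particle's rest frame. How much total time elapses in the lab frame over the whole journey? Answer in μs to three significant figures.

Δt = 2010 μs

Leg 1: 42.7 μs is already measured in the lab frame.
Leg 2: γ = 1/√(1 − 0.989²) = 1/√0.02188 = 6.761; Δt_2 = 6.761 × 124 = 838.3 μs.
Leg 3: γ = 1/√(1 − 0.898²) = 1/√0.1936 = 2.273; Δt_3 = 2.273 × 496 = 1127 μs.
Total: 42.70 + 838.3 + 1127 μs.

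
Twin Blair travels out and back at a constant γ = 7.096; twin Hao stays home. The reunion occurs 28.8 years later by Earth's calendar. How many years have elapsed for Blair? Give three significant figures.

τ = 4.06 years

γ = 7.096
Blair's clock measures proper time along the trip: τ = Δt/γ = 28.8/7.096 years.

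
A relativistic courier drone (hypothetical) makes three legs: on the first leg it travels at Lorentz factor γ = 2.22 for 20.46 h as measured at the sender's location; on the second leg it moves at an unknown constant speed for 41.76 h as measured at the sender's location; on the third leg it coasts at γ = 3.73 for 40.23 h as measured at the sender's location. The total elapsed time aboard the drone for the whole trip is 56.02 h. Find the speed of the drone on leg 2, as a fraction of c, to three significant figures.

β = 0.506

Leg 1: γ = 2.22; τ_1 = 20.46/2.220 = 9.216 h.
Leg 2: speed unknown; τ_2 = 41.76/γ_2.
Leg 3: γ = 3.73; τ_3 = 40.23/3.730 = 10.79 h.
Total proper time: 9.216 + τ_2 + 10.79 = 56.02, so τ_2 = 56.02 − 20.00 = 36.02 h.
γ_2 = 41.76/36.02 = 1.159; β = √(1 − 1/γ²) = √0.2561.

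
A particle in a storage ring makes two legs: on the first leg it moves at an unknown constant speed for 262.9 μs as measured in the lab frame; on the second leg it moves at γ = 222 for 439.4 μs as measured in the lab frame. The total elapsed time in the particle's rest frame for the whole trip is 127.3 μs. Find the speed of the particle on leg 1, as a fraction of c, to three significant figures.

Leg 1: speed unknown; τ_1 = 262.9/γ_1.
Leg 2: γ = 222; τ_2 = 439.4/222.0 = 1.979 μs.
Total proper time: τ_1 + 1.979 = 127.3, so τ_1 = 127.3 − 1.979 = 125.3 μs.
γ_1 = 262.9/125.3 = 2.098; β = √(1 − 1/γ²) = √0.7728.

β = 0.879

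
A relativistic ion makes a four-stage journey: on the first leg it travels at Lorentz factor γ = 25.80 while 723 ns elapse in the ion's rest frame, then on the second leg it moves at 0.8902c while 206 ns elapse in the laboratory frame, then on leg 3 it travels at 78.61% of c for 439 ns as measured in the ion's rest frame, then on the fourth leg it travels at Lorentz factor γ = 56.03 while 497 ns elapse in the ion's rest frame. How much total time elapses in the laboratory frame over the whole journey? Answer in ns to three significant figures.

Leg 1: γ = 25.80; Δt_1 = 25.80 × 723 = 1.865×10⁴ ns.
Leg 2: 206 ns is already measured in the laboratory frame.
Leg 3: β = 0.7861; γ = 1/√(1 − 0.7861²) = 1/√0.3820 = 1.618; Δt_3 = 1.618 × 439 = 710.2 ns.
Leg 4: γ = 56.03; Δt_4 = 56.03 × 497 = 2.785×10⁴ ns.
Total: 1.865×10⁴ + 206.0 + 710.2 + 2.785×10⁴ ns.

Δt = 4.74×10⁴ ns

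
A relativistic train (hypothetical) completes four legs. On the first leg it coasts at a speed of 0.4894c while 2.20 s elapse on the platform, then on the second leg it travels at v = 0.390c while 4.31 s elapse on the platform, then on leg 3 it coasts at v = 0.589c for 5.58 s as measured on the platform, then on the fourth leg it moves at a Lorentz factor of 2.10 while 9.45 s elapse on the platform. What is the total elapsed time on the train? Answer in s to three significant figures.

τ = 14.9 s

Leg 1: γ = 1/√(1 − 0.4894²) = 1/√0.7605 = 1.147; τ_1 = 2.20/1.147 = 1.919 s.
Leg 2: γ = 1/√(1 − 0.390²) = 1/√0.8479 = 1.086; τ_2 = 4.31/1.086 = 3.969 s.
Leg 3: γ = 1/√(1 − 0.589²) = 1/√0.6531 = 1.237; τ_3 = 5.58/1.237 = 4.509 s.
Leg 4: γ = 2.10; τ_4 = 9.45/2.100 = 4.500 s.
Total: 1.919 + 3.969 + 4.509 + 4.500 s.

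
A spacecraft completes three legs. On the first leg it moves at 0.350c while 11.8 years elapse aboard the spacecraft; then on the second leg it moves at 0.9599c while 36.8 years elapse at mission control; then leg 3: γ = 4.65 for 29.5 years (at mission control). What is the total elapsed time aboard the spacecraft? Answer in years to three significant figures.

Leg 1: 11.8 years is already measured aboard the spacecraft.
Leg 2: γ = 1/√(1 − 0.9599²) = 1/√0.07859 = 3.567; τ_2 = 36.8/3.567 = 10.32 years.
Leg 3: γ = 4.65; τ_3 = 29.5/4.650 = 6.344 years.
Total: 11.80 + 10.32 + 6.344 years.

τ = 28.5 years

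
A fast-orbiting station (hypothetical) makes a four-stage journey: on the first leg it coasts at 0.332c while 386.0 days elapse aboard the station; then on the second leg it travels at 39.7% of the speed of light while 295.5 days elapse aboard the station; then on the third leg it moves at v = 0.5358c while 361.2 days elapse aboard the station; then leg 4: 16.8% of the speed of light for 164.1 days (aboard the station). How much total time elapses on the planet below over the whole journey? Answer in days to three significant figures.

Leg 1: γ = 1/√(1 − 0.332²) = 1/√0.8898 = 1.060; Δt_1 = 1.060 × 386.0 = 409.2 days.
Leg 2: β = 0.397; γ = 1/√(1 − 0.397²) = 1/√0.8424 = 1.090; Δt_2 = 1.090 × 295.5 = 322.0 days.
Leg 3: γ = 1/√(1 − 0.5358²) = 1/√0.7129 = 1.184; Δt_3 = 1.184 × 361.2 = 427.8 days.
Leg 4: β = 0.168; γ = 1/√(1 − 0.168²) = 1/√0.9718 = 1.014; Δt_4 = 1.014 × 164.1 = 166.5 days.
Total: 409.2 + 322.0 + 427.8 + 166.5 days.

Δt = 1330 days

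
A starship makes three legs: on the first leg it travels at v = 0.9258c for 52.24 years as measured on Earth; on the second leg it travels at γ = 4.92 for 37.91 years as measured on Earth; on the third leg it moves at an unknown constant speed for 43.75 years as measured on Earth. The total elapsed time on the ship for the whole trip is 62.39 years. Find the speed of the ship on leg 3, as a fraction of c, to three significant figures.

Leg 1: γ = 1/√(1 − 0.9258²) = 1/√0.1429 = 2.645; τ_1 = 52.24/2.645 = 19.75 years.
Leg 2: γ = 4.92; τ_2 = 37.91/4.920 = 7.705 years.
Leg 3: speed unknown; τ_3 = 43.75/γ_3.
Total proper time: 19.75 + 7.705 + τ_3 = 62.39, so τ_3 = 62.39 − 27.45 = 34.94 years.
γ_3 = 43.75/34.94 = 1.252; β = √(1 − 1/γ²) = √0.3623.

β = 0.602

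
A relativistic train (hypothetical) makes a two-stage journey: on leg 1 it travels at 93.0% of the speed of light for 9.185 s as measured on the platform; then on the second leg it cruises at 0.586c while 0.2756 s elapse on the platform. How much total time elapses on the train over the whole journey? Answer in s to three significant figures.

τ = 3.60 s

Leg 1: β = 0.930; γ = 1/√(1 − 0.930²) = 1/√0.1351 = 2.721; τ_1 = 9.185/2.721 = 3.376 s.
Leg 2: γ = 1/√(1 − 0.586²) = 1/√0.6566 = 1.234; τ_2 = 0.2756/1.234 = 0.2233 s.
Total: 3.376 + 0.2233 s.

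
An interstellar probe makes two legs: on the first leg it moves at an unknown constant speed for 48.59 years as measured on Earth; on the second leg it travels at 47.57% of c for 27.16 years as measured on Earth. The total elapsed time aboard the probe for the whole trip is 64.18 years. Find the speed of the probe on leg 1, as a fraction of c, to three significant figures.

β = 0.559

Leg 1: speed unknown; τ_1 = 48.59/γ_1.
Leg 2: β = 0.4757; γ = 1/√(1 − 0.4757²) = 1/√0.7737 = 1.137; τ_2 = 27.16/1.137 = 23.89 years.
Total proper time: τ_1 + 23.89 = 64.18, so τ_1 = 64.18 − 23.89 = 40.29 years.
γ_1 = 48.59/40.29 = 1.206; β = √(1 − 1/γ²) = √0.3125.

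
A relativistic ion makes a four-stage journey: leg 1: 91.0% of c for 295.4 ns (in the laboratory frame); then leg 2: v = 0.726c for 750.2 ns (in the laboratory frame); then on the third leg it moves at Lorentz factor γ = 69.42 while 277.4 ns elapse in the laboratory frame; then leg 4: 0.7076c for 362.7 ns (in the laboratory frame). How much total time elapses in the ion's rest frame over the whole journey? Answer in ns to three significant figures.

τ = 899 ns

Leg 1: β = 0.910; γ = 1/√(1 − 0.910²) = 1/√0.1719 = 2.412; τ_1 = 295.4/2.412 = 122.5 ns.
Leg 2: γ = 1/√(1 − 0.726²) = 1/√0.4729 = 1.454; τ_2 = 750.2/1.454 = 515.9 ns.
Leg 3: γ = 69.42; τ_3 = 277.4/69.42 = 3.996 ns.
Leg 4: γ = 1/√(1 − 0.7076²) = 1/√0.4993 = 1.415; τ_4 = 362.7/1.415 = 256.3 ns.
Total: 122.5 + 515.9 + 3.996 + 256.3 ns.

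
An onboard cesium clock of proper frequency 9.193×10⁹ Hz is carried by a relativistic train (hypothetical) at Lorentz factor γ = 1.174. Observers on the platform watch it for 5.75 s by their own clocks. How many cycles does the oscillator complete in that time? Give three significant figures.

γ = 1.174
During 5.75 s of lab time, the oscillator's proper time advances by τ = Δt/γ = 5.75/1.174 = 4.898 s = 4.898×10⁰ s.
N = f × τ = 9.193×10⁹ × 4.898×10⁰ = 4.503×10¹⁰.

N = 4.50×10¹⁰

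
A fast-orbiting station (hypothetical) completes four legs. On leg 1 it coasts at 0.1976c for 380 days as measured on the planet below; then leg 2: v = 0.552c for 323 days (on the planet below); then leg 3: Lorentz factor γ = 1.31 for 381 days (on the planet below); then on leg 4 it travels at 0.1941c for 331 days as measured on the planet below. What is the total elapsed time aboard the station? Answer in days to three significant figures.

Leg 1: γ = 1/√(1 − 0.1976²) = 1/√0.9610 = 1.020; τ_1 = 380/1.020 = 372.5 days.
Leg 2: γ = 1/√(1 − 0.552²) = 1/√0.6953 = 1.199; τ_2 = 323/1.199 = 269.3 days.
Leg 3: γ = 1.31; τ_3 = 381/1.310 = 290.8 days.
Leg 4: γ = 1/√(1 − 0.1941²) = 1/√0.9623 = 1.019; τ_4 = 331/1.019 = 324.7 days.
Total: 372.5 + 269.3 + 290.8 + 324.7 days.

τ = 1260 days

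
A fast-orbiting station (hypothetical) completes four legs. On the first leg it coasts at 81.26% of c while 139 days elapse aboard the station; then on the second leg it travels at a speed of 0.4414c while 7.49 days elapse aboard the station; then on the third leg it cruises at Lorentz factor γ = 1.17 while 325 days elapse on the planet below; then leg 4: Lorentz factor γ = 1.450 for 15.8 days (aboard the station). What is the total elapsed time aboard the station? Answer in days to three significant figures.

τ = 440 days

Leg 1: 139 days is already measured aboard the station.
Leg 2: 7.49 days is already measured aboard the station.
Leg 3: γ = 1.17; τ_3 = 325/1.170 = 277.8 days.
Leg 4: 15.8 days is already measured aboard the station.
Total: 139.0 + 7.490 + 277.8 + 15.80 days.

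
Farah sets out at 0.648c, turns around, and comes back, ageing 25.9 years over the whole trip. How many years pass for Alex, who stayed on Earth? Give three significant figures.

γ = 1/√(1 − 0.648²) = 1/√0.5801 = 1.313
Earth-frame duration is the dilated interval: Δt = γτ = 1.313 × 25.9 years.

Δt = 34.0 years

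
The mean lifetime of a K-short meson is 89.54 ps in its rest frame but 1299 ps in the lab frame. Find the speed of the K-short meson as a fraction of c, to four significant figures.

γ = Δt/τ₀ = 1299/89.54 = 14.51
β = √(1 − 1/γ²) = √(1 − 0.004751) = √0.9952

v = 0.9976c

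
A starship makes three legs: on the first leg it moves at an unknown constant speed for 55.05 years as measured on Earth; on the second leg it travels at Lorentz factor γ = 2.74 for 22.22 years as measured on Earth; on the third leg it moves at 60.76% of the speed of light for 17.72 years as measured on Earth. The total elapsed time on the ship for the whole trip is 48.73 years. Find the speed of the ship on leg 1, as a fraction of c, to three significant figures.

Leg 1: speed unknown; τ_1 = 55.05/γ_1.
Leg 2: γ = 2.74; τ_2 = 22.22/2.740 = 8.109 years.
Leg 3: β = 0.6076; γ = 1/√(1 − 0.6076²) = 1/√0.6308 = 1.259; τ_3 = 17.72/1.259 = 14.07 years.
Total proper time: τ_1 + 8.109 + 14.07 = 48.73, so τ_1 = 48.73 − 22.18 = 26.55 years.
γ_1 = 55.05/26.55 = 2.074; β = √(1 − 1/γ²) = √0.7675.

β = 0.876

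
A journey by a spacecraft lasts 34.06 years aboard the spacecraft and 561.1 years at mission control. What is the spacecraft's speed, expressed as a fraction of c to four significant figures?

The proper time is measured aboard the spacecraft (both events occur at the spacecraft's location); Δt is measured at mission control. γ = Δt/τ = 561.1/34.06 = 16.47.
β = √(1 − 1/γ²) = √(1 − 0.003685) = √0.9963

β = 0.9982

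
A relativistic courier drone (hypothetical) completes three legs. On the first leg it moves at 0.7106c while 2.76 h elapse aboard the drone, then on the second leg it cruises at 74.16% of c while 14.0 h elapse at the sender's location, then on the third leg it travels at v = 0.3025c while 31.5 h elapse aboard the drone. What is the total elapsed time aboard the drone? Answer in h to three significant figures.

Leg 1: 2.76 h is already measured aboard the drone.
Leg 2: β = 0.7416; γ = 1/√(1 − 0.7416²) = 1/√0.4500 = 1.491; τ_2 = 14.0/1.491 = 9.392 h.
Leg 3: 31.5 h is already measured aboard the drone.
Total: 2.760 + 9.392 + 31.50 h.

τ = 43.7 h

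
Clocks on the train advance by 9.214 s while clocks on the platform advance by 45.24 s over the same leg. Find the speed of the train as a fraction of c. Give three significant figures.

The proper time is measured on the train (both events occur at the train's location); Δt is measured on the platform. γ = Δt/τ = 45.24/9.214 = 4.910.
β = √(1 − 1/γ²) = √(1 − 0.04148) = √0.9585

β = 0.979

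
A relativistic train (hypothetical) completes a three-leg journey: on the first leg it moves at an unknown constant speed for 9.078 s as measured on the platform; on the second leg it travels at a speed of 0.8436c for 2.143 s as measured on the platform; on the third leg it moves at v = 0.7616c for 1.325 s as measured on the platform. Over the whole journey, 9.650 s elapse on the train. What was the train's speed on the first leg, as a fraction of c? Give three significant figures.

β = 0.540

Leg 1: speed unknown; τ_1 = 9.078/γ_1.
Leg 2: γ = 1/√(1 − 0.8436²) = 1/√0.2883 = 1.862; τ_2 = 2.143/1.862 = 1.151 s.
Leg 3: γ = 1/√(1 − 0.7616²) = 1/√0.4200 = 1.543; τ_3 = 1.325/1.543 = 0.8587 s.
Total proper time: τ_1 + 1.151 + 0.8587 = 9.650, so τ_1 = 9.650 − 2.009 = 7.641 s.
γ_1 = 9.078/7.641 = 1.188; β = √(1 − 1/γ²) = √0.2916.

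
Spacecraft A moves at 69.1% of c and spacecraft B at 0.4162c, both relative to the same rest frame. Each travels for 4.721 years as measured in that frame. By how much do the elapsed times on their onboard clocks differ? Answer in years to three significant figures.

|τ_A − τ_B| = 0.880 years

A: β = 0.691; γ = 1/√(1 − 0.691²) = 1/√0.5225 = 1.383; τ_A = 4.721/1.383 = 3.413 years.
B: γ = 1/√(1 − 0.4162²) = 1/√0.8268 = 1.100; τ_B = 4.721/1.100 = 4.293 years.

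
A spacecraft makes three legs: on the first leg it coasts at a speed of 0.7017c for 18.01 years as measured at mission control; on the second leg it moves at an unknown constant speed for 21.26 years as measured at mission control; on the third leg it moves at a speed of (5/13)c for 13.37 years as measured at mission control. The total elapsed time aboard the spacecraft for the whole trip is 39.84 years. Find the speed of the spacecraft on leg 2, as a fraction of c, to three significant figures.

Leg 1: γ = 1/√(1 − 0.7017²) = 1/√0.5076 = 1.404; τ_1 = 18.01/1.404 = 12.83 years.
Leg 2: speed unknown; τ_2 = 21.26/γ_2.
Leg 3: γ = 1/√(1 − (5/13)²) = 13/12 ≈ 1.083; τ_3 = 13.37/1.083 = 12.34 years.
Total proper time: 12.83 + τ_2 + 12.34 = 39.84, so τ_2 = 39.84 − 25.17 = 14.67 years.
γ_2 = 21.26/14.67 = 1.450; β = √(1 − 1/γ²) = √0.5241.

β = 0.724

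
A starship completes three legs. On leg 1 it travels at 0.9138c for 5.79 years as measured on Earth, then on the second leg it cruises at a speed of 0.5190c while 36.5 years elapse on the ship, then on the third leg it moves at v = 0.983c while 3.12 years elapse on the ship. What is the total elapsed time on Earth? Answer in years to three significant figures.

Δt = 65.5 years

Leg 1: 5.79 years is already measured on Earth.
Leg 2: γ = 1/√(1 − 0.5190²) = 1/√0.7306 = 1.170; Δt_2 = 1.170 × 36.5 = 42.70 years.
Leg 3: γ = 1/√(1 − 0.983²) = 1/√0.03371 = 5.446; Δt_3 = 5.446 × 3.12 = 16.99 years.
Total: 5.790 + 42.70 + 16.99 years.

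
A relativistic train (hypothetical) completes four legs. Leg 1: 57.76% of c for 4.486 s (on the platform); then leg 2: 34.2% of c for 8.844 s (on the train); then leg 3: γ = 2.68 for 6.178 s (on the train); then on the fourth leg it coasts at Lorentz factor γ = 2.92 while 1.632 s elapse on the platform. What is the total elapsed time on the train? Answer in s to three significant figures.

Leg 1: β = 0.5776; γ = 1/√(1 − 0.5776²) = 1/√0.6664 = 1.225; τ_1 = 4.486/1.225 = 3.662 s.
Leg 2: 8.844 s is already measured on the train.
Leg 3: 6.178 s is already measured on the train.
Leg 4: γ = 2.92; τ_4 = 1.632/2.920 = 0.5589 s.
Total: 3.662 + 8.844 + 6.178 + 0.5589 s.

τ = 19.2 s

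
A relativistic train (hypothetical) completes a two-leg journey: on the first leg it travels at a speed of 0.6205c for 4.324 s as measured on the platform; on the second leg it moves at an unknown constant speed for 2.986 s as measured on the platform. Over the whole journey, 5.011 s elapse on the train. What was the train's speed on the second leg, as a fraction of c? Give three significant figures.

β = 0.840

Leg 1: γ = 1/√(1 − 0.6205²) = 1/√0.6150 = 1.275; τ_1 = 4.324/1.275 = 3.391 s.
Leg 2: speed unknown; τ_2 = 2.986/γ_2.
Total proper time: 3.391 + τ_2 = 5.011, so τ_2 = 5.011 − 3.391 = 1.620 s.
γ_2 = 2.986/1.620 = 1.843; β = √(1 − 1/γ²) = √0.7056.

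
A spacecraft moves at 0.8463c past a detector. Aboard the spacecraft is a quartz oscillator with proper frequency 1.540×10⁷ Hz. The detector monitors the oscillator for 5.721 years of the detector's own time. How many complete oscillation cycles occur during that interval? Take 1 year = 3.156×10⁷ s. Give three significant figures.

γ = 1/√(1 − 0.8463²) = 1/√0.2838 = 1.877
During 5.721 years of lab time, the oscillator's proper time advances by τ = Δt/γ = 5.721/1.877 = 3.048 years = 9.618×10⁷ s.
N = f × τ = 1.540×10⁷ × 9.618×10⁷ = 1.481×10¹⁵.

N = 1.48×10¹⁵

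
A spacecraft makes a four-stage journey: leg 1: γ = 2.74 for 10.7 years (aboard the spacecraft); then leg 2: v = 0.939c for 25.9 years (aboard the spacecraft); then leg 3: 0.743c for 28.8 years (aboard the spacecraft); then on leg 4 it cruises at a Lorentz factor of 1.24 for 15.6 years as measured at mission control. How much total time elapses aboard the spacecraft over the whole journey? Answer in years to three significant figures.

Leg 1: 10.7 years is already measured aboard the spacecraft.
Leg 2: 25.9 years is already measured aboard the spacecraft.
Leg 3: 28.8 years is already measured aboard the spacecraft.
Leg 4: γ = 1.24; τ_4 = 15.6/1.240 = 12.58 years.
Total: 10.70 + 25.90 + 28.80 + 12.58 years.

τ = 78.0 years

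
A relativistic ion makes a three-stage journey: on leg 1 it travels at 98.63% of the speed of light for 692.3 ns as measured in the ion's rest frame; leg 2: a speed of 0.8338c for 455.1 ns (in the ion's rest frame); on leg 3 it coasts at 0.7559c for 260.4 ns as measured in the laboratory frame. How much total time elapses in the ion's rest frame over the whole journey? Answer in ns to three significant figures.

Leg 1: 692.3 ns is already measured in the ion's rest frame.
Leg 2: 455.1 ns is already measured in the ion's rest frame.
Leg 3: γ = 1/√(1 − 0.7559²) = 1/√0.4286 = 1.527; τ_3 = 260.4/1.527 = 170.5 ns.
Total: 692.3 + 455.1 + 170.5 ns.

τ = 1320 ns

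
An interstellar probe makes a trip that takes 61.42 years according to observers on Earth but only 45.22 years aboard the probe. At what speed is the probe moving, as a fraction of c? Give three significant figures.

The proper time is measured aboard the probe (both events occur at the probe's location); Δt is measured on Earth. γ = Δt/τ = 61.42/45.22 = 1.358.
β = √(1 − 1/γ²) = √(1 − 0.5421) = √0.4579

β = 0.677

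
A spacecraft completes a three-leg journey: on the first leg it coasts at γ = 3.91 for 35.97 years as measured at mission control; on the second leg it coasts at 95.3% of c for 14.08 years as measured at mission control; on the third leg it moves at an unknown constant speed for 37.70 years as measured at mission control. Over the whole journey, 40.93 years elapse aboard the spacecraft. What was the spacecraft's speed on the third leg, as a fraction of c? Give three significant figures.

Leg 1: γ = 3.91; τ_1 = 35.97/3.910 = 9.199 years.
Leg 2: β = 0.953; γ = 1/√(1 − 0.953²) = 1/√0.09179 = 3.301; τ_2 = 14.08/3.301 = 4.266 years.
Leg 3: speed unknown; τ_3 = 37.70/γ_3.
Total proper time: 9.199 + 4.266 + τ_3 = 40.93, so τ_3 = 40.93 − 13.47 = 27.46 years.
γ_3 = 37.70/27.46 = 1.373; β = √(1 − 1/γ²) = √0.4693.

β = 0.685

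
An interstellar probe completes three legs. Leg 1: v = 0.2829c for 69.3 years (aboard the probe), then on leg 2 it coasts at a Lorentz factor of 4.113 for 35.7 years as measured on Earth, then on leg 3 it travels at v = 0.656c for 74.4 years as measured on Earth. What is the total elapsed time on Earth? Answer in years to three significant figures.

Leg 1: γ = 1/√(1 − 0.2829²) = 1/√0.9200 = 1.043; Δt_1 = 1.043 × 69.3 = 72.25 years.
Leg 2: 35.7 years is already measured on Earth.
Leg 3: 74.4 years is already measured on Earth.
Total: 72.25 + 35.70 + 74.40 years.

Δt = 182 years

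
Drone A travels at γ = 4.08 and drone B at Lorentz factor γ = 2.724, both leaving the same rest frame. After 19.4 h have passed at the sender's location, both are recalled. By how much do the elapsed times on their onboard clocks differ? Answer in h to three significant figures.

|τ_A − τ_B| = 2.37 h

A: γ = 4.08; τ_A = 19.4/4.080 = 4.755 h.
B: γ = 2.724; τ_B = 19.4/2.724 = 7.122 h.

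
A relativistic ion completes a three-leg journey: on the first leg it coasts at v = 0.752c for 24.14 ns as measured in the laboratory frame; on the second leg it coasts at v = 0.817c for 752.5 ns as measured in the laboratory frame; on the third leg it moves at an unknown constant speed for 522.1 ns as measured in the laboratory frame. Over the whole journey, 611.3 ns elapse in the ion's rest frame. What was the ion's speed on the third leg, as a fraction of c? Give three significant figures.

Leg 1: γ = 1/√(1 − 0.752²) = 1/√0.4345 = 1.517; τ_1 = 24.14/1.517 = 15.91 ns.
Leg 2: γ = 1/√(1 − 0.817²) = 1/√0.3325 = 1.734; τ_2 = 752.5/1.734 = 433.9 ns.
Leg 3: speed unknown; τ_3 = 522.1/γ_3.
Total proper time: 15.91 + 433.9 + τ_3 = 611.3, so τ_3 = 611.3 − 449.8 = 161.5 ns.
γ_3 = 522.1/161.5 = 3.233; β = √(1 − 1/γ²) = √0.9044.

β = 0.951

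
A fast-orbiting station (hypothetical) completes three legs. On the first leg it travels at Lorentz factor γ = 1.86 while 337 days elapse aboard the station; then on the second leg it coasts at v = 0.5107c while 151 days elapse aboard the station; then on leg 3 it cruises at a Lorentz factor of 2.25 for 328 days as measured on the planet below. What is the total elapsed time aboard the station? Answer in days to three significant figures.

Leg 1: 337 days is already measured aboard the station.
Leg 2: 151 days is already measured aboard the station.
Leg 3: γ = 2.25; τ_3 = 328/2.250 = 145.8 days.
Total: 337.0 + 151.0 + 145.8 days.

τ = 634 days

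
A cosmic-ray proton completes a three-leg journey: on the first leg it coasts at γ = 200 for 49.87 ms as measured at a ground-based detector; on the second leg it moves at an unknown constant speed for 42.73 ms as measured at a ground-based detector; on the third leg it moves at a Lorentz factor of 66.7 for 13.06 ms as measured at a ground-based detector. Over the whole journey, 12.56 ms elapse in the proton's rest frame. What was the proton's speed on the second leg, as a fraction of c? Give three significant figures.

Leg 1: γ = 200; τ_1 = 49.87/200.0 = 0.2494 ms.
Leg 2: speed unknown; τ_2 = 42.73/γ_2.
Leg 3: γ = 66.7; τ_3 = 13.06/66.70 = 0.1958 ms.
Total proper time: 0.2494 + τ_2 + 0.1958 = 12.56, so τ_2 = 12.56 − 0.4452 = 12.11 ms.
γ_2 = 42.73/12.11 = 3.527; β = √(1 − 1/γ²) = √0.9196.

β = 0.959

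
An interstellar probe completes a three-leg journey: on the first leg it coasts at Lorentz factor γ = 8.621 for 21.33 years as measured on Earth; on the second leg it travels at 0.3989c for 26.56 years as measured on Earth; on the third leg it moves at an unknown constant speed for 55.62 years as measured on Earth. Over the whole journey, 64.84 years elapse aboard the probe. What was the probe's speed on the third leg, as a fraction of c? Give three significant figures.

β = 0.730

Leg 1: γ = 8.621; τ_1 = 21.33/8.621 = 2.474 years.
Leg 2: γ = 1/√(1 − 0.3989²) = 1/√0.8409 = 1.091; τ_2 = 26.56/1.091 = 24.36 years.
Leg 3: speed unknown; τ_3 = 55.62/γ_3.
Total proper time: 2.474 + 24.36 + τ_3 = 64.84, so τ_3 = 64.84 − 26.83 = 38.01 years.
γ_3 = 55.62/38.01 = 1.463; β = √(1 − 1/γ²) = √0.5330.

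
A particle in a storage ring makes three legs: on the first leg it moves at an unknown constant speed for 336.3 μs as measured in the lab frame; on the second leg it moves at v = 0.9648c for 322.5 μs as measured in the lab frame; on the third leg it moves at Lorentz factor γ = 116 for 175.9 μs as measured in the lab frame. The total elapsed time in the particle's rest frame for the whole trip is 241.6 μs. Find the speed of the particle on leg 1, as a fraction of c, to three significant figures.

β = 0.887

Leg 1: speed unknown; τ_1 = 336.3/γ_1.
Leg 2: γ = 1/√(1 − 0.9648²) = 1/√0.06916 = 3.803; τ_2 = 322.5/3.803 = 84.81 μs.
Leg 3: γ = 116; τ_3 = 175.9/116.0 = 1.516 μs.
Total proper time: τ_1 + 84.81 + 1.516 = 241.6, so τ_1 = 241.6 − 86.33 = 155.3 μs.
γ_1 = 336.3/155.3 = 2.166; β = √(1 − 1/γ²) = √0.7868.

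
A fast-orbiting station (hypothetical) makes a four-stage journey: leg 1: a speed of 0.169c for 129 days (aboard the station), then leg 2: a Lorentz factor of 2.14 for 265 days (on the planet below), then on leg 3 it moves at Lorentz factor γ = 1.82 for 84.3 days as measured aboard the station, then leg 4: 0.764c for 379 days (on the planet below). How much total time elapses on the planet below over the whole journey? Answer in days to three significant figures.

Δt = 928 days

Leg 1: γ = 1/√(1 − 0.169²) = 1/√0.9714 = 1.015; Δt_1 = 1.015 × 129 = 130.9 days.
Leg 2: 265 days is already measured on the planet below.
Leg 3: γ = 1.82; Δt_3 = 1.820 × 84.3 = 153.4 days.
Leg 4: 379 days is already measured on the planet below.
Total: 130.9 + 265.0 + 153.4 + 379.0 days.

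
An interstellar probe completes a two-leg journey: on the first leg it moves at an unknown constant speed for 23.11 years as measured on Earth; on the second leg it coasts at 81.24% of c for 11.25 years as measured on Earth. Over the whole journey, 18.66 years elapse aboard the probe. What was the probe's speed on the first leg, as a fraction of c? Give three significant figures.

Leg 1: speed unknown; τ_1 = 23.11/γ_1.
Leg 2: β = 0.8124; γ = 1/√(1 − 0.8124²) = 1/√0.3400 = 1.715; τ_2 = 11.25/1.715 = 6.560 years.
Total proper time: τ_1 + 6.560 = 18.66, so τ_1 = 18.66 − 6.560 = 12.10 years.
γ_1 = 23.11/12.10 = 1.910; β = √(1 − 1/γ²) = √0.7259.

β = 0.852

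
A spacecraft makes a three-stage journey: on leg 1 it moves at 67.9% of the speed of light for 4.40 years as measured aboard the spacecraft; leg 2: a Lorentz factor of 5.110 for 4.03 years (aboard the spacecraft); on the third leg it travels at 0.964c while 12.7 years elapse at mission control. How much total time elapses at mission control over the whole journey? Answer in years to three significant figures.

Leg 1: β = 0.679; γ = 1/√(1 − 0.679²) = 1/√0.5390 = 1.362; Δt_1 = 1.362 × 4.40 = 5.993 years.
Leg 2: γ = 5.110; Δt_2 = 5.110 × 4.03 = 20.59 years.
Leg 3: 12.7 years is already measured at mission control.
Total: 5.993 + 20.59 + 12.70 years.

Δt = 39.3 years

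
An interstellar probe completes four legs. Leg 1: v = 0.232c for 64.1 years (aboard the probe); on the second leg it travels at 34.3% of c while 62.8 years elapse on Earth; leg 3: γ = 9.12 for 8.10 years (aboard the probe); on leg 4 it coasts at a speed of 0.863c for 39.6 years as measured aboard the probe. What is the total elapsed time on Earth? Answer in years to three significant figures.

Leg 1: γ = 1/√(1 − 0.232²) = 1/√0.9462 = 1.028; Δt_1 = 1.028 × 64.1 = 65.90 years.
Leg 2: 62.8 years is already measured on Earth.
Leg 3: γ = 9.12; Δt_3 = 9.120 × 8.10 = 73.87 years.
Leg 4: γ = 1/√(1 − 0.863²) = 1/√0.2552 = 1.979; Δt_4 = 1.979 × 39.6 = 78.38 years.
Total: 65.90 + 62.80 + 73.87 + 78.38 years.

Δt = 281 years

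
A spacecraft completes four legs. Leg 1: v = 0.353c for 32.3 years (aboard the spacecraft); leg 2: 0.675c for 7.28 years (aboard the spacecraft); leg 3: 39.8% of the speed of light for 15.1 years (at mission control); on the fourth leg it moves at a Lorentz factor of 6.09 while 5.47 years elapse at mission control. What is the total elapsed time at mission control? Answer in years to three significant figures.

Δt = 65.0 years

Leg 1: γ = 1/√(1 − 0.353²) = 1/√0.8754 = 1.069; Δt_1 = 1.069 × 32.3 = 34.52 years.
Leg 2: γ = 1/√(1 − 0.675²) = 1/√0.5444 = 1.355; Δt_2 = 1.355 × 7.28 = 9.867 years.
Leg 3: 15.1 years is already measured at mission control.
Leg 4: 5.47 years is already measured at mission control.
Total: 34.52 + 9.867 + 15.10 + 5.470 years.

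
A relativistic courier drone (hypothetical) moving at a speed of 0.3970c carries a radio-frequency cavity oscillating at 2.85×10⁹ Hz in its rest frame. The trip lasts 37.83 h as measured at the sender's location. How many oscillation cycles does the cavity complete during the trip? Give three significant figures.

N = 3.56×10¹⁴

γ = 1/√(1 − 0.3970²) = 1/√0.8424 = 1.090
The oscillator's own cycle count is N = f × τ where τ is the proper time aboard the drone. τ = Δt/γ = 37.83/1.090 = 34.72 h = 1.250×10⁵ s.
N = 2.85×10⁹ × 1.250×10⁵ = 3.562×10¹⁴.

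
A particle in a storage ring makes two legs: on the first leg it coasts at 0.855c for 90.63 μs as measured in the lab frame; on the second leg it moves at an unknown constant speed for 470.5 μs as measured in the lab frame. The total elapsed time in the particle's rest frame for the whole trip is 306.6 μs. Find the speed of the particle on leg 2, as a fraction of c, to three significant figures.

Leg 1: γ = 1/√(1 − 0.855²) = 1/√0.2690 = 1.928; τ_1 = 90.63/1.928 = 47.00 μs.
Leg 2: speed unknown; τ_2 = 470.5/γ_2.
Total proper time: 47.00 + τ_2 = 306.6, so τ_2 = 306.6 − 47.00 = 259.6 μs.
γ_2 = 470.5/259.6 = 1.812; β = √(1 − 1/γ²) = √0.6956.

β = 0.834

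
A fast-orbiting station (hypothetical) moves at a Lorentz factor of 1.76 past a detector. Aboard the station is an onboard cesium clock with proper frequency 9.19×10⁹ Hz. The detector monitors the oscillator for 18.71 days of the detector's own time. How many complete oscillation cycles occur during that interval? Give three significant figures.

N = 8.44×10¹⁵

γ = 1.76
During 18.71 days of lab time, the oscillator's proper time advances by τ = Δt/γ = 18.71/1.760 = 10.63 days = 9.185×10⁵ s.
N = f × τ = 9.19×10⁹ × 9.185×10⁵ = 8.441×10¹⁵.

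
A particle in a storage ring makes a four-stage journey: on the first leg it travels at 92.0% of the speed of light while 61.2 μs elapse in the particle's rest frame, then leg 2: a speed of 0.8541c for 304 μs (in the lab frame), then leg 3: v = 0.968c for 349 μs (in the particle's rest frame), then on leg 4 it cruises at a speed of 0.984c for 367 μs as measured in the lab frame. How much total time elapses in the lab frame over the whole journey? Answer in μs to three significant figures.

Leg 1: β = 0.920; γ = 1/√(1 − 0.920²) = 1/√0.1536 = 2.552; Δt_1 = 2.552 × 61.2 = 156.2 μs.
Leg 2: 304 μs is already measured in the lab frame.
Leg 3: γ = 1/√(1 − 0.968²) = 1/√0.06298 = 3.985; Δt_3 = 3.985 × 349 = 1391 μs.
Leg 4: 367 μs is already measured in the lab frame.
Total: 156.2 + 304.0 + 1391 + 367.0 μs.

Δt = 2220 μs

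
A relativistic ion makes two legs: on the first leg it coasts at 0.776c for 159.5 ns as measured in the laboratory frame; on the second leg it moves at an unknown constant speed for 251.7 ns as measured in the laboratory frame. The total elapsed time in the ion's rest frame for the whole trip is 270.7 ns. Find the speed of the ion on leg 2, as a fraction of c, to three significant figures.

β = 0.737

Leg 1: γ = 1/√(1 − 0.776²) = 1/√0.3978 = 1.585; τ_1 = 159.5/1.585 = 100.6 ns.
Leg 2: speed unknown; τ_2 = 251.7/γ_2.
Total proper time: 100.6 + τ_2 = 270.7, so τ_2 = 270.7 − 100.6 = 170.1 ns.
γ_2 = 251.7/170.1 = 1.480; β = √(1 − 1/γ²) = √0.5433.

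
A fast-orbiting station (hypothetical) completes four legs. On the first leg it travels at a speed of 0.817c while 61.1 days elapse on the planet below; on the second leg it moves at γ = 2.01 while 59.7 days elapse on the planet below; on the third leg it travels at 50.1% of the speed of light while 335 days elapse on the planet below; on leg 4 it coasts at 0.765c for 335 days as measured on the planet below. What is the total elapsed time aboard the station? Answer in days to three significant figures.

Leg 1: γ = 1/√(1 − 0.817²) = 1/√0.3325 = 1.734; τ_1 = 61.1/1.734 = 35.23 days.
Leg 2: γ = 2.01; τ_2 = 59.7/2.010 = 29.70 days.
Leg 3: β = 0.501; γ = 1/√(1 − 0.501²) = 1/√0.7490 = 1.155; τ_3 = 335/1.155 = 289.9 days.
Leg 4: γ = 1/√(1 − 0.765²) = 1/√0.4148 = 1.553; τ_4 = 335/1.553 = 215.8 days.
Total: 35.23 + 29.70 + 289.9 + 215.8 days.

τ = 571 days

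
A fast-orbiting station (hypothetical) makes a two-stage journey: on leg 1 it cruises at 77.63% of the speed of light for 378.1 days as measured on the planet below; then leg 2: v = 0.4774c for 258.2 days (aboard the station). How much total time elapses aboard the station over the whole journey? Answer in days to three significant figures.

Leg 1: β = 0.7763; γ = 1/√(1 − 0.7763²) = 1/√0.3974 = 1.586; τ_1 = 378.1/1.586 = 238.3 days.
Leg 2: 258.2 days is already measured aboard the station.
Total: 238.3 + 258.2 days.

τ = 497 days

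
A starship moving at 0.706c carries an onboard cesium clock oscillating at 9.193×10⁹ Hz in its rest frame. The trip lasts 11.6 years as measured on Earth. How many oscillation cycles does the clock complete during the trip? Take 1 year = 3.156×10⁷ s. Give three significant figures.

γ = 1/√(1 − 0.706²) = 1/√0.5016 = 1.412
The oscillator's own cycle count is N = f × τ where τ is the proper time on the ship. τ = Δt/γ = 11.6/1.412 = 8.215 years = 2.593×10⁸ s.
N = 9.193×10⁹ × 2.593×10⁸ = 2.384×10¹⁸.

N = 2.38×10¹⁸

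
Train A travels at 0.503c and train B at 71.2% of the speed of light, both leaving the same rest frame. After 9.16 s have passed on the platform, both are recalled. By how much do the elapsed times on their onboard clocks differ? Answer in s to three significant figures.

A: γ = 1/√(1 − 0.503²) = 1/√0.7470 = 1.157; τ_A = 9.16/1.157 = 7.917 s.
B: β = 0.712; γ = 1/√(1 − 0.712²) = 1/√0.4931 = 1.424; τ_B = 9.16/1.424 = 6.432 s.

|τ_A − τ_B| = 1.48 s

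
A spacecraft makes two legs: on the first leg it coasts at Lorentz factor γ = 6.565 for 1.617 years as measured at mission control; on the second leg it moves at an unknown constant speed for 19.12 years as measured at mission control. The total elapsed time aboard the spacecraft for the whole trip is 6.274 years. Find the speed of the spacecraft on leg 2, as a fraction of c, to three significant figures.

Leg 1: γ = 6.565; τ_1 = 1.617/6.565 = 0.2463 years.
Leg 2: speed unknown; τ_2 = 19.12/γ_2.
Total proper time: 0.2463 + τ_2 = 6.274, so τ_2 = 6.274 − 0.2463 = 6.028 years.
γ_2 = 19.12/6.028 = 3.172; β = √(1 − 1/γ²) = √0.9006.

β = 0.949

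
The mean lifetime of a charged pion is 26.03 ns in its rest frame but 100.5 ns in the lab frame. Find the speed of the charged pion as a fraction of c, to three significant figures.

β = 0.966

γ = Δt/τ₀ = 100.5/26.03 = 3.861
β = √(1 − 1/γ²) = √(1 − 0.06708) = √0.9329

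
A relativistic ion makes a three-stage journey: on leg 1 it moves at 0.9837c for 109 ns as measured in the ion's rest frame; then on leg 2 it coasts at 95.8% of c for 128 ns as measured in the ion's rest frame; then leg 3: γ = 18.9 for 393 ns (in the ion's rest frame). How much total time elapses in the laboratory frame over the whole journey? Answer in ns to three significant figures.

Δt = 8480 ns

Leg 1: γ = 1/√(1 − 0.9837²) = 1/√0.03233 = 5.561; Δt_1 = 5.561 × 109 = 606.2 ns.
Leg 2: β = 0.958; γ = 1/√(1 − 0.958²) = 1/√0.08224 = 3.487; Δt_2 = 3.487 × 128 = 446.4 ns.
Leg 3: γ = 18.9; Δt_3 = 18.90 × 393 = 7428 ns.
Total: 606.2 + 446.4 + 7428 ns.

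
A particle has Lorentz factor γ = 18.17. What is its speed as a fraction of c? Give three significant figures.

β = 0.998

β = √(1 − 1/γ²) = √(1 − 1/18.17²) = √(1 − 0.003029) = √0.9970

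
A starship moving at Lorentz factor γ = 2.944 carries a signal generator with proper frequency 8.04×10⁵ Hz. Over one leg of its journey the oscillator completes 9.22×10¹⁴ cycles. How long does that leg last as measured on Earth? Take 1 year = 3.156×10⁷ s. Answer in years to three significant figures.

γ = 2.944
Proper time for N cycles: τ = N/f = 9.22×10¹⁴/(8.04×10⁵) = 1.147×10⁹ s = 36.34 years.
Lab-frame duration Δt = γτ = 2.944 × 36.34 = 107.0 years.

Δt = 107 years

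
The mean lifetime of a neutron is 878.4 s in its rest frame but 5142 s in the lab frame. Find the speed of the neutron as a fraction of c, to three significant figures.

γ = Δt/τ₀ = 5142/878.4 = 5.854
β = √(1 − 1/γ²) = √(1 − 0.02918) = √0.9708

β = 0.985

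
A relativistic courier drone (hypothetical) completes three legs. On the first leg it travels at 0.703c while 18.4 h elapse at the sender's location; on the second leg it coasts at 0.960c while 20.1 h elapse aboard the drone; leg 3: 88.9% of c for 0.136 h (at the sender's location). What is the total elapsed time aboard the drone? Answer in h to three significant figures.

Leg 1: γ = 1/√(1 − 0.703²) = 1/√0.5058 = 1.406; τ_1 = 18.4/1.406 = 13.09 h.
Leg 2: 20.1 h is already measured aboard the drone.
Leg 3: β = 0.889; γ = 1/√(1 − 0.889²) = 1/√0.2097 = 2.184; τ_3 = 0.136/2.184 = 0.06228 h.
Total: 13.09 + 20.10 + 0.06228 h.

τ = 33.2 h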